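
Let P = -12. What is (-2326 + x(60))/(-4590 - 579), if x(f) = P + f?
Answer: 2278/5169 ≈ 0.44070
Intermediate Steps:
x(f) = -12 + f
(-2326 + x(60))/(-4590 - 579) = (-2326 + (-12 + 60))/(-4590 - 579) = (-2326 + 48)/(-5169) = -2278*(-1/5169) = 2278/5169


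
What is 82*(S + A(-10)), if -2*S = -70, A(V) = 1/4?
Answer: 5781/2 ≈ 2890.5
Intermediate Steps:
A(V) = 1/4
S = 35 (S = -1/2*(-70) = 35)
82*(S + A(-10)) = 82*(35 + 1/4) = 82*(141/4) = 5781/2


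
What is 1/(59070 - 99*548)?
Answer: 1/4818 ≈ 0.00020756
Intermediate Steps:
1/(59070 - 99*548) = 1/(59070 - 1*54252) = 1/(59070 - 54252) = 1/4818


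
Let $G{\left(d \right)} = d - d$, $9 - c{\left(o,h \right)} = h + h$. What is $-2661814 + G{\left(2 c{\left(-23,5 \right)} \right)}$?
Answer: $-2661814$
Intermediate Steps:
$c{\left(o,h \right)} = 9 - 2 h$ ($c{\left(o,h \right)} = 9 - \left(h + h\right) = 9 - 2 h$)
$G{\left(d \right)} = 0$
$-2661814 + G{\left(2 c{\left(-23,5 \right)} \right)} = -2661814 + 0 = -2661814$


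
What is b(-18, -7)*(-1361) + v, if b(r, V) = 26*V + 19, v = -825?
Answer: 221018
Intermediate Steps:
b(r, V) = 19 + 26*V
b(-18, -7)*(-1361) + v = (19 + 26*(-7))*(-1361) - 825 = (19 - 182)*(-1361) - 825 = -163*(-1361) - 825 = 221843 - 825 = 221018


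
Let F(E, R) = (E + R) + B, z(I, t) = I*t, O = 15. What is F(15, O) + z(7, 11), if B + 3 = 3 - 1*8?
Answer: 99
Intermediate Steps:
B = -8 (B = -3 + (3 - 1*8) = -3 + (3 - 8) = -3 - 5 = -8)
F(E, R) = -8 + E + R (F(E, R) = (E + R) - 8 = -8 + E + R)
F(15, O) + z(7, 11) = (-8 + 15 + 15) + 7*11 = 22 + 77 = 99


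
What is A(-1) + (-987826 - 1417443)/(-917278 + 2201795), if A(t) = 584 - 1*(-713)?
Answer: 1663613280/1284517 ≈ 1295.1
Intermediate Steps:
A(t) = 1297 (A(t) = 584 + 713 = 1297)
A(-1) + (-987826 - 1417443)/(-917278 + 2201795) = 1297 + (-987826 - 1417443)/(-917278 + 2201795) = 1297 - 2405269/1284517 = 1663613280/1284517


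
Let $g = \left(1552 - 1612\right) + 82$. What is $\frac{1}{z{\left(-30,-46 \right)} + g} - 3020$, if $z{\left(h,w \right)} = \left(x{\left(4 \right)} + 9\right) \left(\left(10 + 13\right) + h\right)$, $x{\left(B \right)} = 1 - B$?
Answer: $- \frac{60401}{20} \approx -3020.1$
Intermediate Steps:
$g = 22$ ($g = -60 + 82 = 22$)
$z{\left(h,w \right)} = 138 + 6 h$ ($z{\left(h,w \right)} = \left(\left(1 - 4\right) + 9\right) \left(\left(10 + 13\right) + h\right) = \left(\left(1 - 4\right) + 9\right) \left(23 + h\right) = \left(-3 + 9\right) \left(23 + h\right) = 6 \left(23 + h\right) = 138 + 6 h$)
$\frac{1}{z{\left(-30,-46 \right)} + g} - 3020 = \frac{1}{\left(138 + 6 \left(-30\right)\right) + 22} - 3020 = \frac{1}{\left(138 - 180\right) + 22} - 3020 = \frac{1}{-42 + 22} - 3020 = \frac{1}{-20} - 3020 = - \frac{1}{20} - 3020 = - \frac{60401}{20}$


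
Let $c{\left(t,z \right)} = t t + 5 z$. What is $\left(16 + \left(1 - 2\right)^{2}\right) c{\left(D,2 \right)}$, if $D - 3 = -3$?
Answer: $170$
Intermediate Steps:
$D = 0$ ($D = 3 - 3 = 0$)
$c{\left(t,z \right)} = t^{2} + 5 z$
$\left(16 + \left(1 - 2\right)^{2}\right) c{\left(D,2 \right)} = \left(16 + \left(1 - 2\right)^{2}\right) \left(0^{2} + 5 \cdot 2\right) = \left(16 + \left(-1\right)^{2}\right) \left(0 + 10\right) = \left(16 + 1\right) 10 = 17 \cdot 10 = 170$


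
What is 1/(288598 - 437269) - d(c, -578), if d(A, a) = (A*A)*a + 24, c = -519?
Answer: 23146682247413/148671 ≈ 1.5569e+8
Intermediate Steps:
d(A, a) = 24 + a*A² (d(A, a) = A²*a + 24 = a*A² + 24 = 24 + a*A²)
1/(288598 - 437269) - d(c, -578) = 1/(288598 - 437269) - (24 - 578*(-519)²) = 1/(-148671) - (24 - 578*269361) = -1/148671 - (24 - 155690658) = -1/148671 - 1*(-155690634) = -1/148671 + 155690634 = 23146682247413/148671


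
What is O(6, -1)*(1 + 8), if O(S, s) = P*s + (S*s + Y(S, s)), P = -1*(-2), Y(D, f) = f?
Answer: -81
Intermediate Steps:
P = 2
O(S, s) = 3*s + S*s (O(S, s) = 2*s + (S*s + s) = 2*s + (s + S*s) = 3*s + S*s)
O(6, -1)*(1 + 8) = (-(3 + 6))*(1 + 8) = -1*9*9 = -9*9 = -81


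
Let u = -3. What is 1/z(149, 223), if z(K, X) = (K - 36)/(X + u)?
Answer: 220/113 ≈ 1.9469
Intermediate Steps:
z(K, X) = (-36 + K)/(-3 + X) (z(K, X) = (K - 36)/(X - 3) = (-36 + K)/(-3 + X))
1/z(149, 223) = 1/((-36 + 149)/(-3 + 223)) = 1/(113/220) = 220/113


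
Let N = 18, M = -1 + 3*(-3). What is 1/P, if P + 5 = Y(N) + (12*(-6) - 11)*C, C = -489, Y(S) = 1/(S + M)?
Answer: 8/324657 ≈ 2.4641e-5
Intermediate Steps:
M = -10 (M = -1 - 9 = -10)
Y(S) = 1/(-10 + S) (Y(S) = 1/(S - 10) = 1/(-10 + S))
P = 324657/8 (P = -5 + (1/(-10 + 18) + (12*(-6) - 11)*(-489)) = -5 + (1/8 + (-72 - 11)*(-489)) = -5 + (1/8 - 83*(-489)) = -5 + (1/8 + 40587) = -5 + 324697/8 = 324657/8 ≈ 40582.)
1/P = 1/(324657/8) = 8/324657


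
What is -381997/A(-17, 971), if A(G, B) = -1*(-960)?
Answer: -381997/960 ≈ -397.91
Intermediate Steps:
A(G, B) = 960
-381997/A(-17, 971) = -381997/960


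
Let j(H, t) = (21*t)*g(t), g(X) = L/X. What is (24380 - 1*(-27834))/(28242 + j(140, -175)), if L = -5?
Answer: 52214/28137 ≈ 1.8557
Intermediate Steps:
g(X) = -5/X
j(H, t) = -105 (j(H, t) = (21*t)*(-5/t) = -105)
(24380 - 1*(-27834))/(28242 + j(140, -175)) = (24380 - 1*(-27834))/(28242 - 105) = (24380 + 27834)/28137 = 52214*(1/28137) = 52214/28137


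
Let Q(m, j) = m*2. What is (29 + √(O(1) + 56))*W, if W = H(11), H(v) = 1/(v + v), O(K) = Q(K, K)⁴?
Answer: 29/22 + 3*√2/11 ≈ 1.7039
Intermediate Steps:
Q(m, j) = 2*m
O(K) = 16*K⁴ (O(K) = (2*K)⁴ = 16*K⁴)
H(v) = 1/(2*v)
W = 1/22 (W = (½)/11 = (½)*(1/11) = 1/22 ≈ 0.045455)
(29 + √(O(1) + 56))*W = (29 + √(16*1⁴ + 56))*(1/22) = (29 + √(16*1 + 56))*(1/22) = (29 + √(16 + 56))*(1/22) = (29 + √72)*(1/22) = (29 + 6*√2)*(1/22) = 29/22 + 3*√2/11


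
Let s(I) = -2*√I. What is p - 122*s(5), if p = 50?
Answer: 50 + 244*√5 ≈ 595.60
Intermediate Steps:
p - 122*s(5) = 50 - (-244)*√5 = 50 + 244*√5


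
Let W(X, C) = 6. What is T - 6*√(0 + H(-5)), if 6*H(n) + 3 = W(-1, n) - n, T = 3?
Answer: 3 - 4*√3 ≈ -3.9282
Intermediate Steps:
H(n) = ½ - n/6 (H(n) = -½ + (6 - n)/6 = -½ + (1 - n/6) = ½ - n/6)
T - 6*√(0 + H(-5)) = 3 - 6*√(0 + (½ - ⅙*(-5))) = 3 - 6*√(0 + (½ + ⅚)) = 3 - 6*√(0 + 4/3) = 3 - 4*√3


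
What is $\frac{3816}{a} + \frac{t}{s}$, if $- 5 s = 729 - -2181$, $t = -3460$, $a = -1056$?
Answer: $\frac{29851}{12804} \approx 2.3314$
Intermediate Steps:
$s = -582$ ($s = - \frac{729 - -2181}{5} = - \frac{729 + 2181}{5} = \left(- \frac{1}{5}\right) 2910 = -582$)
$\frac{3816}{a} + \frac{t}{s} = \frac{3816}{-1056} - \frac{3460}{-582} = 3816 \left(- \frac{1}{1056}\right) - - \frac{1730}{291} = - \frac{159}{44} + \frac{1730}{291} = \frac{29851}{12804}$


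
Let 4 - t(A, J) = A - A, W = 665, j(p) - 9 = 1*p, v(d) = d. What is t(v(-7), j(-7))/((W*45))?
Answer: 4/29925 ≈ 0.00013367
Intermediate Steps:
j(p) = 9 + p (j(p) = 9 + 1*p = 9 + p)
t(A, J) = 4 (t(A, J) = 4 - (A - A) = 4 - 1*0 = 4 + 0 = 4)
t(v(-7), j(-7))/((W*45)) = 4/((665*45)) = 4/29925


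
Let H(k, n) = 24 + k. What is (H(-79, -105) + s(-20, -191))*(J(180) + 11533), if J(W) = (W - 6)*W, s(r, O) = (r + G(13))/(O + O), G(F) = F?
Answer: -900041559/382 ≈ -2.3561e+6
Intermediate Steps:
s(r, O) = (13 + r)/(2*O) (s(r, O) = (r + 13)/(O + O) = (13 + r)/((2*O)) = (13 + r)*(1/(2*O)) = (13 + r)/(2*O))
J(W) = W*(-6 + W) (J(W) = (-6 + W)*W = W*(-6 + W))
(H(-79, -105) + s(-20, -191))*(J(180) + 11533) = ((24 - 79) + (½)*(13 - 20)/(-191))*(180*(-6 + 180) + 11533) = (-55 + (½)*(-1/191)*(-7))*(180*174 + 11533) = (-55 + 7/382)*(31320 + 11533) = -21003/382*42853 = -900041559/382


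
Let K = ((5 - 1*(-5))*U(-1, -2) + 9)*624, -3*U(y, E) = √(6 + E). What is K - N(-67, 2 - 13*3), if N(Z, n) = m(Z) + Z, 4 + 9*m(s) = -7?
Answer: 13718/9 ≈ 1524.2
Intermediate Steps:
U(y, E) = -√(6 + E)/3
m(s) = -11/9 (m(s) = -4/9 + (⅑)*(-7) = -4/9 - 7/9 = -11/9)
N(Z, n) = -11/9 + Z
K = 1456 (K = ((5 - 1*(-5))*(-√(6 - 2)/3) + 9)*624 = ((5 + 5)*(-√4/3) + 9)*624 = (10*(-⅓*2) + 9)*624 = (10*(-⅔) + 9)*624 = (-20/3 + 9)*624 = (7/3)*624 = 1456)
K - N(-67, 2 - 13*3) = 1456 - (-11/9 - 67) = 1456 - 1*(-614/9) = 1456 + 614/9 = 13718/9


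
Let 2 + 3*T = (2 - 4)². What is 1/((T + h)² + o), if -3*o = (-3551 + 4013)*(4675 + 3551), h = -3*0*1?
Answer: -9/11401232 ≈ -7.8939e-7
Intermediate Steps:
h = 0 (h = 0*1 = 0)
T = ⅔ (T = -⅔ + (2 - 4)²/3 = -⅔ + (⅓)*(-2)² = -⅔ + (⅓)*4 = -⅔ + 4/3 = ⅔ ≈ 0.66667)
o = -1266804 (o = -(-3551 + 4013)*(4675 + 3551)/3 = -154*8226 = -⅓*3800412 = -1266804)
1/((T + h)² + o) = 1/((⅔ + 0)² - 1266804) = 1/((⅔)² - 1266804) = 1/(4/9 - 1266804) = 1/(-11401232/9) = -9/11401232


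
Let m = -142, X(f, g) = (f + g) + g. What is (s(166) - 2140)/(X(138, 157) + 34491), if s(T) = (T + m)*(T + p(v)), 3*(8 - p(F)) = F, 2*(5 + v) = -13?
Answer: 2128/34943 ≈ 0.060899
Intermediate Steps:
v = -23/2 (v = -5 + (½)*(-13) = -5 - 13/2 = -23/2 ≈ -11.500)
X(f, g) = f + 2*g
p(F) = 8 - F/3
s(T) = (-142 + T)*(71/6 + T) (s(T) = (T - 142)*(T + (8 - ⅓*(-23/2))) = (-142 + T)*(T + (8 + 23/6)) = (-142 + T)*(T + 71/6) = (-142 + T)*(71/6 + T))
(s(166) - 2140)/(X(138, 157) + 34491) = ((-5041/3 + 166² - 781/6*166) - 2140)/((138 + 2*157) + 34491) = ((-5041/3 + 27556 - 64823/3) - 2140)/((138 + 314) + 34491) = (4268 - 2140)/(452 + 34491) = 2128/34943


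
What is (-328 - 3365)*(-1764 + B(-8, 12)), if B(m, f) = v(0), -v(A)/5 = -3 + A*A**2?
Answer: 6459057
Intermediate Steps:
v(A) = 15 - 5*A**3 (v(A) = -5*(-3 + A*A**2) = -5*(-3 + A**3) = 15 - 5*A**3)
B(m, f) = 15 (B(m, f) = 15 - 5*0**3 = 15 - 5*0 = 15 + 0 = 15)
(-328 - 3365)*(-1764 + B(-8, 12)) = (-328 - 3365)*(-1764 + 15) = -3693*(-1749) = 6459057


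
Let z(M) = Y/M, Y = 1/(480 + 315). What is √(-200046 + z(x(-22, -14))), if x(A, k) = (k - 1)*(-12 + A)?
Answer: I*√146157788559598/27030 ≈ 447.27*I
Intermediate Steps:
Y = 1/795 ≈ 0.0012579
x(A, k) = (-1 + k)*(-12 + A)
z(M) = 1/(795*M)
√(-200046 + z(x(-22, -14))) = √(-200046 + 1/(795*(12 - 1*(-22) - 12*(-14) - 22*(-14)))) = √(-200046 + 1/(795*(12 + 22 + 168 + 308))) = √(-200046 + (1/795)/510) = √(-200046 + (1/795)*(1/510)) = √(-200046 + 1/405450) = √(-81108650699/405450) = I*√146157788559598/27030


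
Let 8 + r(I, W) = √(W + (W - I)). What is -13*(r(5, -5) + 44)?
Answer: -468 - 13*I*√15 ≈ -468.0 - 50.349*I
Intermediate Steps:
r(I, W) = -8 + √(-I + 2*W) (r(I, W) = -8 + √(W + (W - I)) = -8 + √(-I + 2*W))
-13*(r(5, -5) + 44) = -13*((-8 + √(-1*5 + 2*(-5))) + 44) = -13*((-8 + √(-5 - 10)) + 44) = -13*((-8 + √(-15)) + 44) = -13*((-8 + I*√15) + 44) = -13*(36 + I*√15) = -468 - 13*I*√15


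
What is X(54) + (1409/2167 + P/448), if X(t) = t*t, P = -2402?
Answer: 1413162777/485408 ≈ 2911.3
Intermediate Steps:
X(t) = t²
X(54) + (1409/2167 + P/448) = 54² + (1409/2167 - 2402/448) = 2916 + (1409*(1/2167) - 2402*1/448) = 2916 + (1409/2167 - 1201/224) = 2916 - 2286951/485408 = 1413162777/485408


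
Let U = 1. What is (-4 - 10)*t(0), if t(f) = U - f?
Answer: -14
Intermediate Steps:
t(f) = 1 - f
(-4 - 10)*t(0) = (-4 - 10)*(1 - 1*0) = -14*(1 + 0) = -14*1 = -14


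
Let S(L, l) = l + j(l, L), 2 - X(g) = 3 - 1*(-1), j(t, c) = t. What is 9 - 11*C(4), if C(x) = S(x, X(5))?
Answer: 53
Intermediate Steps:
X(g) = -2 (X(g) = 2 - (3 - 1*(-1)) = 2 - (3 + 1) = 2 - 1*4 = 2 - 4 = -2)
S(L, l) = 2*l (S(L, l) = l + l = 2*l)
C(x) = -4 (C(x) = 2*(-2) = -4)
9 - 11*C(4) = 9 - 11*(-4) = 9 + 44 = 53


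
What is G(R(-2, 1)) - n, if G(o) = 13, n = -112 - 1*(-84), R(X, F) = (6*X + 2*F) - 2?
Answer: 41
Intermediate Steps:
R(X, F) = -2 + 2*F + 6*X (R(X, F) = (2*F + 6*X) - 2 = -2 + 2*F + 6*X)
n = -28 (n = -112 + 84 = -28)
G(R(-2, 1)) - n = 13 - 1*(-28) = 13 + 28 = 41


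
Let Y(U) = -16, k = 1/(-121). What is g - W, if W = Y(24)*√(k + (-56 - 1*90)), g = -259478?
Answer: -259478 + 48*I*√1963/11 ≈ -2.5948e+5 + 193.33*I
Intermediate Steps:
k = -1/121 ≈ -0.0082645
W = -48*I*√1963/11 (W = -16*√(-1/121 + (-56 - 1*90)) = -16*√(-1/121 + (-56 - 90)) = -16*√(-1/121 - 146) = -48*I*√1963/11 ≈ -193.33*I)
g - W = -259478 - (-48)*I*√1963/11 = -259478 + 48*I*√1963/11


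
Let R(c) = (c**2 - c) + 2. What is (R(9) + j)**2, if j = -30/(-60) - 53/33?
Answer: 23145721/4356 ≈ 5313.5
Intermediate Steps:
R(c) = 2 + c**2 - c
j = -73/66 (j = -30*(-1/60) - 53*1/33 = 1/2 - 53/33 = -73/66 ≈ -1.1061)
(R(9) + j)**2 = ((2 + 9**2 - 1*9) - 73/66)**2 = ((2 + 81 - 9) - 73/66)**2 = (74 - 73/66)**2 = (4811/66)**2 = 23145721/4356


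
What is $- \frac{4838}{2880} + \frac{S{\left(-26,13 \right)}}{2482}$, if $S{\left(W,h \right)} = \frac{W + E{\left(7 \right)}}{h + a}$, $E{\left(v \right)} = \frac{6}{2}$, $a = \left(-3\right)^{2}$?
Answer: $- \frac{33030049}{19657440} \approx -1.6803$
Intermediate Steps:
$a = 9$
$E{\left(v \right)} = 3$ ($E{\left(v \right)} = 6 \cdot \frac{1}{2} = 3$)
$S{\left(W,h \right)} = \frac{3 + W}{9 + h}$ ($S{\left(W,h \right)} = \frac{W + 3}{h + 9} = \frac{3 + W}{9 + h}$)
$- \frac{4838}{2880} + \frac{S{\left(-26,13 \right)}}{2482} = - \frac{4838}{2880} + \frac{\frac{1}{9 + 13} \left(3 - 26\right)}{2482} = \left(-4838\right) \frac{1}{2880} + \frac{1}{22} \left(-23\right) \frac{1}{2482} = - \frac{2419}{1440} + \frac{1}{22} \left(-23\right) \frac{1}{2482} = - \frac{2419}{1440} - \frac{23}{54604} = - \frac{33030049}{19657440}$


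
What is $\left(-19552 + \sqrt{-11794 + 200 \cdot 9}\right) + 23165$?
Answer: $3613 + i \sqrt{9994} \approx 3613.0 + 99.97 i$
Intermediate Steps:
$\left(-19552 + \sqrt{-11794 + 200 \cdot 9}\right) + 23165 = \left(-19552 + \sqrt{-11794 + 1800}\right) + 23165 = \left(-19552 + \sqrt{-9994}\right) + 23165 = \left(-19552 + i \sqrt{9994}\right) + 23165 = 3613 + i \sqrt{9994}$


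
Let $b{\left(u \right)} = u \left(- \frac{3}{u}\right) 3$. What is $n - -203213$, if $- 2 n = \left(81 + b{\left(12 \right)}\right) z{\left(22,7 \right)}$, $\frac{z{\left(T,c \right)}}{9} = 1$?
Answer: $202889$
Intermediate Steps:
$z{\left(T,c \right)} = 9$ ($z{\left(T,c \right)} = 9 \cdot 1 = 9$)
$b{\left(u \right)} = -9$ ($b{\left(u \right)} = \left(-3\right) 3 = -9$)
$n = -324$ ($n = - \frac{\left(81 - 9\right) 9}{2} = - \frac{72 \cdot 9}{2} = \left(- \frac{1}{2}\right) 648 = -324$)
$n - -203213 = -324 - -203213 = -324 + 203213 = 202889$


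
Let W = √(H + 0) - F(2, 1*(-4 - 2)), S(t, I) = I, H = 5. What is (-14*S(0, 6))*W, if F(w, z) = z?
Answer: -504 - 84*√5 ≈ -691.83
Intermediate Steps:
W = 6 + √5 (W = √(5 + 0) - (-4 - 2) = √5 - (-6) = √5 - 1*(-6) = √5 + 6 = 6 + √5 ≈ 8.2361)
(-14*S(0, 6))*W = (-14*6)*(6 + √5) = -84*(6 + √5) = -504 - 84*√5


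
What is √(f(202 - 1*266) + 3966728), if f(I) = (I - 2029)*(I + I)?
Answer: 2*√1058658 ≈ 2057.8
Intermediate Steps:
f(I) = 2*I*(-2029 + I) (f(I) = (-2029 + I)*(2*I) = 2*I*(-2029 + I))
√(f(202 - 1*266) + 3966728) = √(2*(202 - 1*266)*(-2029 + (202 - 1*266)) + 3966728) = √(2*(202 - 266)*(-2029 + (202 - 266)) + 3966728) = √(2*(-64)*(-2029 - 64) + 3966728) = √(2*(-64)*(-2093) + 3966728) = √(267904 + 3966728) = √4234632 = 2*√1058658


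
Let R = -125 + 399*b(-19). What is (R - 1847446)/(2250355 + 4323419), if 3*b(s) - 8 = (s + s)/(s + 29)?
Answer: -1539177/5478145 ≈ -0.28097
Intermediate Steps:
b(s) = 8/3 + 2*s/(3*(29 + s)) (b(s) = 8/3 + ((s + s)/(s + 29))/3 = 8/3 + ((2*s)/(29 + s))/3 = 8/3 + (2*s/(29 + s))/3 = 8/3 + 2*s/(3*(29 + s)))
R = 2168/5 (R = -125 + 399*(2*(116 + 5*(-19))/(3*(29 - 19))) = -125 + 399*((⅔)*(116 - 95)/10) = -125 + 399*((⅔)*(⅒)*21) = -125 + 399*(7/5) = -125 + 2793/5 = 2168/5 ≈ 433.60)
(R - 1847446)/(2250355 + 4323419) = (2168/5 - 1847446)/(2250355 + 4323419) = -9235062/5/6573774 = -9235062/5*1/6573774 = -1539177/5478145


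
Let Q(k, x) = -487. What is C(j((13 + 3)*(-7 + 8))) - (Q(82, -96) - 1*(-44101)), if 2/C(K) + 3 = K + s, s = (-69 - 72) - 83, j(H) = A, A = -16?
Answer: -10598204/243 ≈ -43614.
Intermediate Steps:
j(H) = -16
s = -224 (s = -141 - 83 = -224)
C(K) = 2/(-227 + K) (C(K) = 2/(-3 + (K - 224)) = 2/(-3 + (-224 + K)) = 2/(-227 + K))
C(j((13 + 3)*(-7 + 8))) - (Q(82, -96) - 1*(-44101)) = 2/(-227 - 16) - (-487 - 1*(-44101)) = 2/(-243) - (-487 + 44101) = 2*(-1/243) - 1*43614 = -2/243 - 43614 = -10598204/243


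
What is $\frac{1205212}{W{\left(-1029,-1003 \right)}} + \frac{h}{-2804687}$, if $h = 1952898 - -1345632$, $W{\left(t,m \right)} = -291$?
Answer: $- \frac{3381202300874}{816163917} \approx -4142.8$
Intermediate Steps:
$h = 3298530$ ($h = 1952898 + 1345632 = 3298530$)
$\frac{1205212}{W{\left(-1029,-1003 \right)}} + \frac{h}{-2804687} = \frac{1205212}{-291} + \frac{3298530}{-2804687} = 1205212 \left(- \frac{1}{291}\right) + 3298530 \left(- \frac{1}{2804687}\right) = - \frac{1205212}{291} - \frac{3298530}{2804687} = - \frac{3381202300874}{816163917}$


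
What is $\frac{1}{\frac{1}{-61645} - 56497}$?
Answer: $- \frac{61645}{3482757566} \approx -1.77 \cdot 10^{-5}$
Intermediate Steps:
$\frac{1}{\frac{1}{-61645} - 56497} = \frac{1}{- \frac{1}{61645} - 56497} = \frac{1}{- \frac{3482757566}{61645}} = - \frac{61645}{3482757566}$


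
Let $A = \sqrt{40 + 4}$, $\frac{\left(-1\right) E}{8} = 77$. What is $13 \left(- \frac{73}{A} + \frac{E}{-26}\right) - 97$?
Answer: $211 - \frac{949 \sqrt{11}}{22} \approx 67.933$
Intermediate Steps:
$E = -616$ ($E = \left(-8\right) 77 = -616$)
$A = 2 \sqrt{11}$ ($A = \sqrt{44} = 2 \sqrt{11} \approx 6.6332$)
$13 \left(- \frac{73}{A} + \frac{E}{-26}\right) - 97 = 13 \left(- \frac{73}{2 \sqrt{11}} - \frac{616}{-26}\right) - 97 = 13 \left(- 73 \frac{\sqrt{11}}{22} - - \frac{308}{13}\right) - 97 = 13 \left(- \frac{73 \sqrt{11}}{22} + \frac{308}{13}\right) - 97 = 13 \left(\frac{308}{13} - \frac{73 \sqrt{11}}{22}\right) - 97 = \left(308 - \frac{949 \sqrt{11}}{22}\right) - 97 = 211 - \frac{949 \sqrt{11}}{22}$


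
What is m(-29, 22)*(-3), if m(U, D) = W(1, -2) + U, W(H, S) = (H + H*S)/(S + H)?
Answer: 84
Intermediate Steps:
W(H, S) = (H + H*S)/(H + S)
m(U, D) = 1 + U (m(U, D) = 1*(1 - 2)/(1 - 2) + U = 1*(-1)/(-1) + U = 1*(-1)*(-1) + U = 1 + U)
m(-29, 22)*(-3) = (1 - 29)*(-3) = -28*(-3) = 84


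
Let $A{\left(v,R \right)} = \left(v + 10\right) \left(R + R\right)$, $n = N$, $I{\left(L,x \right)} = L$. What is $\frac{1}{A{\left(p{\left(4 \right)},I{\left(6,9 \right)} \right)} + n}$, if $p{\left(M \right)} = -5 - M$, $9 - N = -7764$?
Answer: $\frac{1}{7785} \approx 0.00012845$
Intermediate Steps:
$N = 7773$ ($N = 9 - -7764 = 9 + 7764 = 7773$)
$n = 7773$
$A{\left(v,R \right)} = 2 R \left(10 + v\right)$ ($A{\left(v,R \right)} = \left(10 + v\right) 2 R = 2 R \left(10 + v\right)$)
$\frac{1}{A{\left(p{\left(4 \right)},I{\left(6,9 \right)} \right)} + n} = \frac{1}{2 \cdot 6 \left(10 - 9\right) + 7773} = \frac{1}{2 \cdot 6 \cdot 1 + 7773} = \frac{1}{12 + 7773} = \frac{1}{7785}$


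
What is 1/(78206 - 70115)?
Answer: 1/8091 ≈ 0.00012359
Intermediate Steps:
1/(78206 - 70115) = 1/8091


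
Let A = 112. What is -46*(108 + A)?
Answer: -10120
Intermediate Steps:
-46*(108 + A) = -46*(108 + 112) = -46*220 = -10120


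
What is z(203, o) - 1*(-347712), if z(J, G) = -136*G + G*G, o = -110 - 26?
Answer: 384704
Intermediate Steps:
o = -136
z(J, G) = G² - 136*G (z(J, G) = -136*G + G² = G² - 136*G)
z(203, o) - 1*(-347712) = -136*(-136 - 136) - 1*(-347712) = -136*(-272) + 347712 = 36992 + 347712 = 384704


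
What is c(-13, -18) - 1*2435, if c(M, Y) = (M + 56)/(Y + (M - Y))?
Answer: -31698/13 ≈ -2438.3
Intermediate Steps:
c(M, Y) = (56 + M)/M
c(-13, -18) - 1*2435 = (56 - 13)/(-13) - 1*2435 = -1/13*43 - 2435 = -43/13 - 2435 = -31698/13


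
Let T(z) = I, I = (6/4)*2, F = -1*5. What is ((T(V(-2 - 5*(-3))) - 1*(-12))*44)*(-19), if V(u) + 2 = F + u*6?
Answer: -12540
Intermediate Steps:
F = -5
V(u) = -7 + 6*u (V(u) = -2 + (-5 + u*6) = -2 + (-5 + 6*u) = -7 + 6*u)
I = 3 (I = (6*(¼))*2 = (3/2)*2 = 3)
T(z) = 3
((T(V(-2 - 5*(-3))) - 1*(-12))*44)*(-19) = ((3 - 1*(-12))*44)*(-19) = ((3 + 12)*44)*(-19) = (15*44)*(-19) = 660*(-19) = -12540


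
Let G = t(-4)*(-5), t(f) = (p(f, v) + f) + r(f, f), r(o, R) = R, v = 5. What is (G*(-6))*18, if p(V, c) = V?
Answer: -6480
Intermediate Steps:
t(f) = 3*f (t(f) = (f + f) + f = 2*f + f = 3*f)
G = 60 (G = (3*(-4))*(-5) = -12*(-5) = 60)
(G*(-6))*18 = (60*(-6))*18 = -360*18 = -6480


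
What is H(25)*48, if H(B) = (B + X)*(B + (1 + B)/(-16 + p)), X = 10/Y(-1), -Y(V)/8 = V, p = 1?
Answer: 29316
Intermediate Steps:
Y(V) = -8*V
X = 5/4 (X = 10/((-8*(-1))) = 10/8 = 10*(1/8) = 5/4 ≈ 1.2500)
H(B) = (-1/15 + 14*B/15)*(5/4 + B) (H(B) = (B + 5/4)*(B + (1 + B)/(-16 + 1)) = (5/4 + B)*(B + (1 + B)/(-15)) = (5/4 + B)*(B + (1 + B)*(-1/15)) = (5/4 + B)*(B + (-1/15 - B/15)) = (5/4 + B)*(-1/15 + 14*B/15) = (-1/15 + 14*B/15)*(5/4 + B))
H(25)*48 = (-1/12 + (11/10)*25 + (14/15)*25**2)*48 = (-1/12 + 55/2 + (14/15)*625)*48 = (-1/12 + 55/2 + 1750/3)*48 = (2443/4)*48 = 29316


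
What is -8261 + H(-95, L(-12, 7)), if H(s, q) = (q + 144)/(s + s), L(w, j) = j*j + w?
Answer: -1569771/190 ≈ -8262.0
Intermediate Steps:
L(w, j) = w + j² (L(w, j) = j² + w = w + j²)
H(s, q) = (144 + q)/(2*s) (H(s, q) = (144 + q)/((2*s)) = (144 + q)*(1/(2*s)) = (144 + q)/(2*s))
-8261 + H(-95, L(-12, 7)) = -8261 + (½)*(144 + (-12 + 7²))/(-95) = -8261 + (½)*(-1/95)*(144 + (-12 + 49)) = -8261 + (½)*(-1/95)*(144 + 37) = -8261 + (½)*(-1/95)*181 = -8261 - 181/190 = -1569771/190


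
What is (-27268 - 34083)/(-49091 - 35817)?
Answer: 61351/84908 ≈ 0.72256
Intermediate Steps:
(-27268 - 34083)/(-49091 - 35817) = -61351/(-84908) = -61351*(-1/84908) = 61351/84908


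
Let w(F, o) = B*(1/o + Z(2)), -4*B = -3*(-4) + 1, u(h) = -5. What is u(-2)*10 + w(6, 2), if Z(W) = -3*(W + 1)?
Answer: -179/8 ≈ -22.375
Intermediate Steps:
B = -13/4 (B = -(-3*(-4) + 1)/4 = -(12 + 1)/4 = -¼*13 = -13/4 ≈ -3.2500)
Z(W) = -3 - 3*W (Z(W) = -3*(1 + W) = -3 - 3*W)
w(F, o) = 117/4 - 13/(4*o) (w(F, o) = -13*(1/o + (-3 - 3*2))/4 = -13*(1/o + (-3 - 6))/4 = -13*(1/o - 9)/4 = -13*(-9 + 1/o)/4 = 117/4 - 13/(4*o))
u(-2)*10 + w(6, 2) = -5*10 + (13/4)*(-1 + 9*2)/2 = -50 + (13/4)*(½)*(-1 + 18) = -50 + (13/4)*(½)*17 = -50 + 221/8 = -179/8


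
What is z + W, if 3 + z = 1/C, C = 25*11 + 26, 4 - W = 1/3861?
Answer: 1165721/1162161 ≈ 1.0031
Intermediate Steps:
W = 15443/3861 (W = 4 - 1/3861 = 15443/3861 ≈ 3.9997)
C = 301 (C = 275 + 26 = 301)
z = -902/301 (z = -3 + 1/301 = -902/301 ≈ -2.9967)
z + W = -902/301 + 15443/3861 = 1165721/1162161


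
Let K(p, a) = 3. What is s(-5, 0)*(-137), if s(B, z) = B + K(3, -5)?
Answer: 274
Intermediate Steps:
s(B, z) = 3 + B (s(B, z) = B + 3 = 3 + B)
s(-5, 0)*(-137) = (3 - 5)*(-137) = -2*(-137) = 274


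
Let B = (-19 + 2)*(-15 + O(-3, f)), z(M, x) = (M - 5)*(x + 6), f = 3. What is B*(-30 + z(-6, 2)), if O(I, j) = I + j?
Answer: -30090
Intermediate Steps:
z(M, x) = (-5 + M)*(6 + x)
B = 255 (B = (-19 + 2)*(-15 + (-3 + 3)) = -17*(-15 + 0) = -17*(-15) = 255)
B*(-30 + z(-6, 2)) = 255*(-30 + (-30 - 5*2 + 6*(-6) - 6*2)) = 255*(-30 + (-30 - 10 - 36 - 12)) = 255*(-30 - 88) = 255*(-118) = -30090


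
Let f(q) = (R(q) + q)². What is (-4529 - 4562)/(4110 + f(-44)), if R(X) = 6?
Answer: -9091/5554 ≈ -1.6368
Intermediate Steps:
f(q) = (6 + q)²
(-4529 - 4562)/(4110 + f(-44)) = (-4529 - 4562)/(4110 + (6 - 44)²) = -9091/(4110 + (-38)²) = -9091/(4110 + 1444) = -9091/5554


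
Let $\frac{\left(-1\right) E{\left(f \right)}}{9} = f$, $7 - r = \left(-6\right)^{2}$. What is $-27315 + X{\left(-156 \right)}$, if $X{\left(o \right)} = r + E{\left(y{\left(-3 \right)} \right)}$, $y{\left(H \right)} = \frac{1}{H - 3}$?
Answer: $- \frac{54685}{2} \approx -27343.0$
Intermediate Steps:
$r = -29$ ($r = 7 - \left(-6\right)^{2} = 7 - 36 = -29$)
$y{\left(H \right)} = \frac{1}{-3 + H}$
$E{\left(f \right)} = - 9 f$
$X{\left(o \right)} = - \frac{55}{2}$ ($X{\left(o \right)} = -29 - \frac{9}{-3 - 3} = -29 - \frac{9}{-6} = -29 - - \frac{3}{2} = -29 + \frac{3}{2} = - \frac{55}{2}$)
$-27315 + X{\left(-156 \right)} = -27315 - \frac{55}{2} = - \frac{54685}{2}$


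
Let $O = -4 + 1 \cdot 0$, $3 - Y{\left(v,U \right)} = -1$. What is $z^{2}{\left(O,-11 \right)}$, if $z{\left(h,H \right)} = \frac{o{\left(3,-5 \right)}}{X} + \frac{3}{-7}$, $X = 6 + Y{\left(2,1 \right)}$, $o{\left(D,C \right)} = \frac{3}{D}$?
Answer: $\frac{529}{4900} \approx 0.10796$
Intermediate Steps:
$Y{\left(v,U \right)} = 4$ ($Y{\left(v,U \right)} = 3 - -1 = 3 + 1 = 4$)
$O = -4$ ($O = -4 + 0 = -4$)
$X = 10$ ($X = 6 + 4 = 10$)
$z{\left(h,H \right)} = - \frac{23}{70}$ ($z{\left(h,H \right)} = \frac{3 \cdot \frac{1}{3}}{10} + \frac{3}{-7} = 3 \cdot \frac{1}{3} \cdot \frac{1}{10} + 3 \left(- \frac{1}{7}\right) = 1 \cdot \frac{1}{10} - \frac{3}{7} = \frac{1}{10} - \frac{3}{7} = - \frac{23}{70}$)
$z^{2}{\left(O,-11 \right)} = \left(- \frac{23}{70}\right)^{2} = \frac{529}{4900}$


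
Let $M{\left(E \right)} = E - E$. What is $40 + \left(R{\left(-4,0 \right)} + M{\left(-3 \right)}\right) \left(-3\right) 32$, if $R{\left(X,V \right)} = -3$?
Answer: $328$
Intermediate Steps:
$M{\left(E \right)} = 0$
$40 + \left(R{\left(-4,0 \right)} + M{\left(-3 \right)}\right) \left(-3\right) 32 = 40 + \left(-3 + 0\right) \left(-3\right) 32 = 40 + \left(-3\right) \left(-3\right) 32 = 40 + 9 \cdot 32 = 40 + 288 = 328$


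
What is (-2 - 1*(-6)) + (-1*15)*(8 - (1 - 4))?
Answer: -161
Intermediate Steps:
(-2 - 1*(-6)) + (-1*15)*(8 - (1 - 4)) = (-2 + 6) - 15*(8 - 1*(-3)) = 4 - 15*(8 + 3) = 4 - 15*11 = 4 - 165 = -161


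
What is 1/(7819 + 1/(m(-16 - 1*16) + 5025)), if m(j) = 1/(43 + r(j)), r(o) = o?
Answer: 55276/432203055 ≈ 0.00012789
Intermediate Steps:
m(j) = 1/(43 + j)
1/(7819 + 1/(m(-16 - 1*16) + 5025)) = 1/(7819 + 1/(1/(43 + (-16 - 1*16)) + 5025)) = 1/(7819 + 1/(1/(43 + (-16 - 16)) + 5025)) = 1/(7819 + 1/(1/(43 - 32) + 5025)) = 1/(7819 + 1/(1/11 + 5025)) = 1/(7819 + 1/(55276/11)) = 1/(7819 + 11/55276) = 1/(432203055/55276) = 55276/432203055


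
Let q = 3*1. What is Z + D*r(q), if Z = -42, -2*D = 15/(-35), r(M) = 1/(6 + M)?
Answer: -1763/42 ≈ -41.976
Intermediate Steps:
q = 3
D = 3/14 (D = -15/(2*(-35)) = -15*(-1)/(2*35) = -½*(-3/7) = 3/14 ≈ 0.21429)
Z + D*r(q) = -42 + 3/(14*(6 + 3)) = -42 + (3/14)/9 = -42 + (3/14)*(⅑) = -42 + 1/42 = -1763/42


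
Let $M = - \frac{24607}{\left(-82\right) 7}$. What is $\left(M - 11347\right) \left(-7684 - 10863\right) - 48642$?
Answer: $\frac{120315605829}{574} \approx 2.0961 \cdot 10^{8}$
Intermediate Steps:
$M = \frac{24607}{574}$ ($M = - \frac{24607}{-574} = \left(-24607\right) \left(- \frac{1}{574}\right) = \frac{24607}{574} \approx 42.869$)
$\left(M - 11347\right) \left(-7684 - 10863\right) - 48642 = \left(\frac{24607}{574} - 11347\right) \left(-7684 - 10863\right) - 48642 = \left(- \frac{6488571}{574}\right) \left(-18547\right) - 48642 = \frac{120343526337}{574} - 48642 = \frac{120315605829}{574}$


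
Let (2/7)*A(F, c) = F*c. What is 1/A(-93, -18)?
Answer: 1/5859 ≈ 0.00017068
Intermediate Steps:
A(F, c) = 7*F*c/2 (A(F, c) = 7*(F*c)/2 = 7*F*c/2)
1/A(-93, -18) = 1/((7/2)*(-93)*(-18)) = 1/5859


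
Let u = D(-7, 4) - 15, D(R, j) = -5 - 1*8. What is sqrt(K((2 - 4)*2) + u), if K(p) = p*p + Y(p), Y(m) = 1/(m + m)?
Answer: I*sqrt(194)/4 ≈ 3.4821*I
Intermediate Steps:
Y(m) = 1/(2*m)
D(R, j) = -13 (D(R, j) = -5 - 8 = -13)
u = -28 (u = -13 - 15 = -28)
K(p) = p**2 + 1/(2*p) (K(p) = p*p + 1/(2*p) = p**2 + 1/(2*p))
sqrt(K((2 - 4)*2) + u) = sqrt((1/2 + ((2 - 4)*2)**3)/(((2 - 4)*2)) - 28) = sqrt((1/2 + (-2*2)**3)/((-2*2)) - 28) = sqrt((1/2 + (-4)**3)/(-4) - 28) = sqrt(-(1/2 - 64)/4 - 28) = sqrt(-1/4*(-127/2) - 28) = sqrt(127/8 - 28) = sqrt(-97/8) = I*sqrt(194)/4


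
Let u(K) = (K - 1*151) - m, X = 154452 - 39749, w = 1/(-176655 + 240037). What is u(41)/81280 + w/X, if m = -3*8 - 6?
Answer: -3635052265/3693213617368 ≈ -0.00098425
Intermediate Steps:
w = 1/63382 ≈ 1.5777e-5
m = -30 (m = -24 - 6 = -30)
X = 114703
u(K) = -121 + K (u(K) = (K - 1*151) - 1*(-30) = (K - 151) + 30 = (-151 + K) + 30 = -121 + K)
u(41)/81280 + w/X = (-121 + 41)/81280 + (1/63382)/114703 = -80*1/81280 + (1/63382)*(1/114703) = -1/1016 + 1/7270105546 = -3635052265/3693213617368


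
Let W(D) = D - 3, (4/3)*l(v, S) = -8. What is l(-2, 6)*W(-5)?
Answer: 48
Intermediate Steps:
l(v, S) = -6 (l(v, S) = (3/4)*(-8) = -6)
W(D) = -3 + D
l(-2, 6)*W(-5) = -6*(-3 - 5) = -6*(-8) = 48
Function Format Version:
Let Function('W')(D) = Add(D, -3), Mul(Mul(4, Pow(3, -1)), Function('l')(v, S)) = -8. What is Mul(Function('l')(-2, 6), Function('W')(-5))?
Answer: 48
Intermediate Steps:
Function('l')(v, S) = -6 (Function('l')(v, S) = Mul(Rational(3, 4), -8) = -6)
Function('W')(D) = Add(-3, D)
Mul(Function('l')(-2, 6), Function('W')(-5)) = Mul(-6, Add(-3, -5)) = Mul(-6, -8) = 48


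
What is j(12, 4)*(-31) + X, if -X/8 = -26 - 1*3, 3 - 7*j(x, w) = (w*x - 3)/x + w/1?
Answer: 7085/28 ≈ 253.04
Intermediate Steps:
j(x, w) = 3/7 - w/7 - (-3 + w*x)/(7*x) (j(x, w) = 3/7 - ((w*x - 3)/x + w/1)/7 = 3/7 - ((-3 + w*x)/x + w*1)/7 = 3/7 - ((-3 + w*x)/x + w)/7 = 3/7 - (w + (-3 + w*x)/x)/7 = 3/7 + (-w/7 - (-3 + w*x)/(7*x)) = 3/7 - w/7 - (-3 + w*x)/(7*x))
X = 232 (X = -8*(-26 - 1*3) = -8*(-26 - 3) = -8*(-29) = 232)
j(12, 4)*(-31) + X = ((⅐)*(3 - 1*12*(-3 + 2*4))/12)*(-31) + 232 = ((⅐)*(1/12)*(3 - 1*12*(-3 + 8)))*(-31) + 232 = ((⅐)*(1/12)*(3 - 1*12*5))*(-31) + 232 = ((⅐)*(1/12)*(3 - 60))*(-31) + 232 = ((⅐)*(1/12)*(-57))*(-31) + 232 = -19/28*(-31) + 232 = 589/28 + 232 = 7085/28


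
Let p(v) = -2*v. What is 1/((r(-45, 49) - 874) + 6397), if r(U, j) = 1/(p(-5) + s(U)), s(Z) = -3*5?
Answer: 5/27614 ≈ 0.00018107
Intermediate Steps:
s(Z) = -15
r(U, j) = -⅕ (r(U, j) = 1/(-2*(-5) - 15) = 1/(10 - 15) = 1/(-5) = -⅕)
1/((r(-45, 49) - 874) + 6397) = 1/((-⅕ - 874) + 6397) = 1/(-4371/5 + 6397) = 1/(27614/5) = 5/27614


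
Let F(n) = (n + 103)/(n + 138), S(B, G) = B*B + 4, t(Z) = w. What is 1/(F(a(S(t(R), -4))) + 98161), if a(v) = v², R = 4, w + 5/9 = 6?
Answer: 1190149/116827373333 ≈ 1.0187e-5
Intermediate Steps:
w = 49/9 (w = -5/9 + 6 = 49/9 ≈ 5.4444)
t(Z) = 49/9
S(B, G) = 4 + B² (S(B, G) = B² + 4 = 4 + B²)
F(n) = (103 + n)/(138 + n)
1/(F(a(S(t(R), -4))) + 98161) = 1/((103 + (4 + (49/9)²)²)/(138 + (4 + (49/9)²)²) + 98161) = 1/((103 + (4 + 2401/81)²)/(138 + (4 + 2401/81)²) + 98161) = 1/((103 + (2725/81)²)/(138 + (2725/81)²) + 98161) = 1/((103 + 7425625/6561)/(138 + 7425625/6561) + 98161) = 1/((8101408/6561)/(8331043/6561) + 98161) = 1/((6561/8331043)*(8101408/6561) + 98161) = 1/(1157344/1190149 + 98161) = 1/(116827373333/1190149) = 1190149/116827373333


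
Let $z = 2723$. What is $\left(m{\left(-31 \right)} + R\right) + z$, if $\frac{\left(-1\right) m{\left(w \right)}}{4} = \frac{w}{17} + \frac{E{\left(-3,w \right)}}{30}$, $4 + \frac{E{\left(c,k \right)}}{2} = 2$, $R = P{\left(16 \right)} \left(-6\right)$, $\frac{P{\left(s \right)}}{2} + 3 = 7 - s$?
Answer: $\frac{733081}{255} \approx 2874.8$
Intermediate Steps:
$P{\left(s \right)} = 8 - 2 s$ ($P{\left(s \right)} = -6 + 2 \left(7 - s\right) = -6 - \left(-14 + 2 s\right) = 8 - 2 s$)
$R = 144$ ($R = \left(8 - 32\right) \left(-6\right) = \left(-24\right) \left(-6\right) = 144$)
$E{\left(c,k \right)} = -4$ ($E{\left(c,k \right)} = -8 + 2 \cdot 2 = -8 + 4 = -4$)
$m{\left(w \right)} = \frac{8}{15} - \frac{4 w}{17}$ ($m{\left(w \right)} = - 4 \left(\frac{w}{17} - \frac{4}{30}\right) = - 4 \left(w \frac{1}{17} - \frac{2}{15}\right) = - 4 \left(\frac{w}{17} - \frac{2}{15}\right) = - 4 \left(- \frac{2}{15} + \frac{w}{17}\right) = \frac{8}{15} - \frac{4 w}{17}$)
$\left(m{\left(-31 \right)} + R\right) + z = \left(\left(\frac{8}{15} - - \frac{124}{17}\right) + 144\right) + 2723 = \left(\left(\frac{8}{15} + \frac{124}{17}\right) + 144\right) + 2723 = \left(\frac{1996}{255} + 144\right) + 2723 = \frac{38716}{255} + 2723 = \frac{733081}{255}$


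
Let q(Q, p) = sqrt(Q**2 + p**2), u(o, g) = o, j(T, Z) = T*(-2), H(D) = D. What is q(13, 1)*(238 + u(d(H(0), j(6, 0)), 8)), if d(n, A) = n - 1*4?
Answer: 234*sqrt(170) ≈ 3051.0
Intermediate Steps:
j(T, Z) = -2*T
d(n, A) = -4 + n (d(n, A) = n - 4 = -4 + n)
q(13, 1)*(238 + u(d(H(0), j(6, 0)), 8)) = sqrt(13**2 + 1**2)*(238 + (-4 + 0)) = sqrt(169 + 1)*(238 - 4) = sqrt(170)*234 = 234*sqrt(170)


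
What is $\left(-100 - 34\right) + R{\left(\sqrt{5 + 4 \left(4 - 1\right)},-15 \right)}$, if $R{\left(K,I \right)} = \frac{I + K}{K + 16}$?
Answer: $- \frac{32283}{239} + \frac{31 \sqrt{17}}{239} \approx -134.54$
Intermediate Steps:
$R{\left(K,I \right)} = \frac{I + K}{16 + K}$
$\left(-100 - 34\right) + R{\left(\sqrt{5 + 4 \left(4 - 1\right)},-15 \right)} = \left(-100 - 34\right) + \frac{-15 + \sqrt{5 + 4 \left(4 - 1\right)}}{16 + \sqrt{5 + 4 \left(4 - 1\right)}} = \left(-100 - 34\right) + \frac{-15 + \sqrt{5 + 4 \cdot 3}}{16 + \sqrt{5 + 4 \cdot 3}} = -134 + \frac{-15 + \sqrt{5 + 12}}{16 + \sqrt{5 + 12}} = -134 + \frac{-15 + \sqrt{17}}{16 + \sqrt{17}}$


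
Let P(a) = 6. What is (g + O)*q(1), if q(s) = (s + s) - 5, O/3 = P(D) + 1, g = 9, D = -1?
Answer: -90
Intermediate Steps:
O = 21 (O = 3*(6 + 1) = 3*7 = 21)
q(s) = -5 + 2*s (q(s) = 2*s - 5 = -5 + 2*s)
(g + O)*q(1) = (9 + 21)*(-5 + 2*1) = 30*(-5 + 2) = 30*(-3) = -90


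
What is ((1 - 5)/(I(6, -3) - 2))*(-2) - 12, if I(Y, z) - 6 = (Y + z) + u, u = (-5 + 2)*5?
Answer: -13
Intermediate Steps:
u = -15 (u = -3*5 = -15)
I(Y, z) = -9 + Y + z (I(Y, z) = 6 + ((Y + z) - 15) = 6 + (-15 + Y + z) = -9 + Y + z)
((1 - 5)/(I(6, -3) - 2))*(-2) - 12 = ((1 - 5)/((-9 + 6 - 3) - 2))*(-2) - 12 = -4/(-6 - 2)*(-2) - 12 = -4/(-8)*(-2) - 12 = -4*(-⅛)*(-2) - 12 = (½)*(-2) - 12 = -1 - 12 = -13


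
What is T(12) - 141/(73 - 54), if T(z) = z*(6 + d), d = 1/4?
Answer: 1284/19 ≈ 67.579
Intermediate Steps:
d = ¼ ≈ 0.25000
T(z) = 25*z/4 (T(z) = z*(6 + ¼) = z*(25/4) = 25*z/4)
T(12) - 141/(73 - 54) = (25/4)*12 - 141/(73 - 54) = 75 - 141/19 = 1284/19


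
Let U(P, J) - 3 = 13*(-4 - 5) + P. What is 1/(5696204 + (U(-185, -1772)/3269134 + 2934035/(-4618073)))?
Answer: 15097099458782/85996148732377484011 ≈ 1.7556e-7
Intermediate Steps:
U(P, J) = -114 + P (U(P, J) = 3 + (13*(-4 - 5) + P) = 3 + (13*(-9) + P) = 3 + (-117 + P) = -114 + P)
1/(5696204 + (U(-185, -1772)/3269134 + 2934035/(-4618073))) = 1/(5696204 + ((-114 - 185)/3269134 + 2934035/(-4618073))) = 1/(5696204 + (-299*1/3269134 + 2934035*(-1/4618073))) = 1/(5696204 + (-299/3269134 - 2934035/4618073)) = 1/(5696204 - 9593134379517/15097099458782) = 1/(85996148732377484011/15097099458782) = 15097099458782/85996148732377484011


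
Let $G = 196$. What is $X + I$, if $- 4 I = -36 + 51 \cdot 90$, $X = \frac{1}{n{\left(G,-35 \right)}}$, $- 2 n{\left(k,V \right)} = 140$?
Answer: $- \frac{39848}{35} \approx -1138.5$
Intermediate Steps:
$n{\left(k,V \right)} = -70$ ($n{\left(k,V \right)} = \left(- \frac{1}{2}\right) 140 = -70$)
$X = - \frac{1}{70}$ ($X = \frac{1}{-70} = - \frac{1}{70} \approx -0.014286$)
$I = - \frac{2277}{2}$ ($I = - \frac{-36 + 51 \cdot 90}{4} = - \frac{-36 + 4590}{4} = \left(- \frac{1}{4}\right) 4554 = - \frac{2277}{2} \approx -1138.5$)
$X + I = - \frac{1}{70} - \frac{2277}{2} = - \frac{39848}{35}$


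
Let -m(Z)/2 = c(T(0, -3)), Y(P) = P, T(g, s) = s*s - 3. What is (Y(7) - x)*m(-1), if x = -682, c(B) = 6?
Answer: -8268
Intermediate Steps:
T(g, s) = -3 + s² (T(g, s) = s² - 3 = -3 + s²)
m(Z) = -12 (m(Z) = -2*6 = -12)
(Y(7) - x)*m(-1) = (7 - 1*(-682))*(-12) = (7 + 682)*(-12) = 689*(-12) = -8268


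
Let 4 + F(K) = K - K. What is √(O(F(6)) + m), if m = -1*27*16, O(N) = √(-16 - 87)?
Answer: √(-432 + I*√103) ≈ 0.2441 + 20.786*I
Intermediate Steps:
F(K) = -4 (F(K) = -4 + (K - K) = -4 + 0 = -4)
O(N) = I*√103 (O(N) = √(-103) = I*√103)
m = -432 (m = -27*16 = -432)
√(O(F(6)) + m) = √(I*√103 - 432) = √(-432 + I*√103)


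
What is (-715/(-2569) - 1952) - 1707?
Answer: -9399256/2569 ≈ -3658.7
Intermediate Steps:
(-715/(-2569) - 1952) - 1707 = (-715*(-1/2569) - 1952) - 1707 = (715/2569 - 1952) - 1707 = -5013973/2569 - 1707 = -9399256/2569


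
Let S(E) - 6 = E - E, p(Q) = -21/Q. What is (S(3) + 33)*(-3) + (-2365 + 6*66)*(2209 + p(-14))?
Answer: -8705183/2 ≈ -4.3526e+6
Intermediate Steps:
S(E) = 6 (S(E) = 6 + (E - E) = 6 + 0 = 6)
(S(3) + 33)*(-3) + (-2365 + 6*66)*(2209 + p(-14)) = (6 + 33)*(-3) + (-2365 + 6*66)*(2209 - 21/(-14)) = 39*(-3) + (-2365 + 396)*(2209 - 21*(-1/14)) = -117 - 1969*(2209 + 3/2) = -117 - 1969*4421/2 = -117 - 8704949/2 = -8705183/2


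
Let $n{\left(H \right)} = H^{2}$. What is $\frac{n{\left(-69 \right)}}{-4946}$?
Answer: $- \frac{4761}{4946} \approx -0.9626$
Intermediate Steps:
$\frac{n{\left(-69 \right)}}{-4946} = \frac{\left(-69\right)^{2}}{-4946} = 4761 \left(- \frac{1}{4946}\right) = - \frac{4761}{4946}$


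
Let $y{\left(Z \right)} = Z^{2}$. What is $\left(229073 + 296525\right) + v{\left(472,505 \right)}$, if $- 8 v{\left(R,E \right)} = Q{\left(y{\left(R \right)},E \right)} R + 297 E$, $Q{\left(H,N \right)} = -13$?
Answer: $\frac{4060935}{8} \approx 5.0762 \cdot 10^{5}$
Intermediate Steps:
$v{\left(R,E \right)} = - \frac{297 E}{8} + \frac{13 R}{8}$ ($v{\left(R,E \right)} = - \frac{- 13 R + 297 E}{8} = - \frac{297 E}{8} + \frac{13 R}{8}$)
$\left(229073 + 296525\right) + v{\left(472,505 \right)} = \left(229073 + 296525\right) + \left(\left(- \frac{297}{8}\right) 505 + \frac{13}{8} \cdot 472\right) = 525598 + \left(- \frac{149985}{8} + 767\right) = 525598 - \frac{143849}{8} = \frac{4060935}{8}$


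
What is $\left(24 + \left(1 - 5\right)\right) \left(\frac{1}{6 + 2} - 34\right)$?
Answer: $- \frac{1355}{2} \approx -677.5$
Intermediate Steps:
$\left(24 + \left(1 - 5\right)\right) \left(\frac{1}{6 + 2} - 34\right) = \left(24 - 4\right) \left(\frac{1}{8} - 34\right) = 20 \left(\frac{1}{8} - 34\right) = 20 \left(- \frac{271}{8}\right) = - \frac{1355}{2}$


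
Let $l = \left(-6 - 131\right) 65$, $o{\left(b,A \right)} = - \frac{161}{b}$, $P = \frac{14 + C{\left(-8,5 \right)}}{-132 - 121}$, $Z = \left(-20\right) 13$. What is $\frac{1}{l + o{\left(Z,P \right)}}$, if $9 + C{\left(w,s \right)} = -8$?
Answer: $- \frac{260}{2315139} \approx -0.0001123$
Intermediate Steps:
$C{\left(w,s \right)} = -17$ ($C{\left(w,s \right)} = -9 - 8 = -17$)
$Z = -260$
$P = \frac{3}{253}$ ($P = \frac{14 - 17}{-132 - 121} = - \frac{3}{-253} = \left(-3\right) \left(- \frac{1}{253}\right) = \frac{3}{253} \approx 0.011858$)
$l = -8905$ ($l = \left(-137\right) 65 = -8905$)
$\frac{1}{l + o{\left(Z,P \right)}} = \frac{1}{-8905 - \frac{161}{-260}} = \frac{1}{-8905 - - \frac{161}{260}} = \frac{1}{-8905 + \frac{161}{260}} = \frac{1}{- \frac{2315139}{260}} = - \frac{260}{2315139}$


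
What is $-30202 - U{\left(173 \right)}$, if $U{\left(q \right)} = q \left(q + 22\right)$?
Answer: $-63937$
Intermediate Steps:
$U{\left(q \right)} = q \left(22 + q\right)$
$-30202 - U{\left(173 \right)} = -30202 - 173 \left(22 + 173\right) = -30202 - 173 \cdot 195 = -30202 - 33735 = -63937$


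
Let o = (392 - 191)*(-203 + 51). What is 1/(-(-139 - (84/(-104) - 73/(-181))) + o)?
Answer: -4706/143125481 ≈ -3.2880e-5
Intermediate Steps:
o = -30552 (o = 201*(-152) = -30552)
1/(-(-139 - (84/(-104) - 73/(-181))) + o) = 1/(-(-139 - (84/(-104) - 73/(-181))) - 30552) = 1/(-(-139 - (84*(-1/104) - 73*(-1/181))) - 30552) = 1/(-(-139 - (-21/26 + 73/181)) - 30552) = 1/(-(-139 - 1*(-1903/4706)) - 30552) = 1/(-(-139 + 1903/4706) - 30552) = 1/(-1*(-652231/4706) - 30552) = 1/(652231/4706 - 30552) = 1/(-143125481/4706) = -4706/143125481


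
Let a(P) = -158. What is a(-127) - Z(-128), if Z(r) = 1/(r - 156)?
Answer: -44871/284 ≈ -158.00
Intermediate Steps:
Z(r) = 1/(-156 + r)
a(-127) - Z(-128) = -158 - 1/(-156 - 128) = -158 - 1/(-284) = -158 - 1*(-1/284) = -158 + 1/284 = -44871/284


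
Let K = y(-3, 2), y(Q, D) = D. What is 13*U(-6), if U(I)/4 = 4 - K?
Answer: 104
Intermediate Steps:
K = 2
U(I) = 8 (U(I) = 4*(4 - 1*2) = 4*(4 - 2) = 4*2 = 8)
13*U(-6) = 13*8 = 104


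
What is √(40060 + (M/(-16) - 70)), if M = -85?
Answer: 5*√25597/4 ≈ 199.99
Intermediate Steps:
√(40060 + (M/(-16) - 70)) = √(40060 + (-85/(-16) - 70)) = √(40060 + (-85*(-1/16) - 70)) = √(40060 + (85/16 - 70)) = √(40060 - 1035/16) = √(639925/16) = 5*√25597/4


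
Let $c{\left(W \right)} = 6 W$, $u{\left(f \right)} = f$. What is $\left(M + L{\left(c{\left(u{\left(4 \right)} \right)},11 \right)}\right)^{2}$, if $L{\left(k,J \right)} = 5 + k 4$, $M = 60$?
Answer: $25921$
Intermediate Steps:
$L{\left(k,J \right)} = 5 + 4 k$
$\left(M + L{\left(c{\left(u{\left(4 \right)} \right)},11 \right)}\right)^{2} = \left(60 + \left(5 + 4 \cdot 6 \cdot 4\right)\right)^{2} = \left(60 + \left(5 + 4 \cdot 24\right)\right)^{2} = \left(60 + \left(5 + 96\right)\right)^{2} = \left(60 + 101\right)^{2} = 161^{2} = 25921$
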